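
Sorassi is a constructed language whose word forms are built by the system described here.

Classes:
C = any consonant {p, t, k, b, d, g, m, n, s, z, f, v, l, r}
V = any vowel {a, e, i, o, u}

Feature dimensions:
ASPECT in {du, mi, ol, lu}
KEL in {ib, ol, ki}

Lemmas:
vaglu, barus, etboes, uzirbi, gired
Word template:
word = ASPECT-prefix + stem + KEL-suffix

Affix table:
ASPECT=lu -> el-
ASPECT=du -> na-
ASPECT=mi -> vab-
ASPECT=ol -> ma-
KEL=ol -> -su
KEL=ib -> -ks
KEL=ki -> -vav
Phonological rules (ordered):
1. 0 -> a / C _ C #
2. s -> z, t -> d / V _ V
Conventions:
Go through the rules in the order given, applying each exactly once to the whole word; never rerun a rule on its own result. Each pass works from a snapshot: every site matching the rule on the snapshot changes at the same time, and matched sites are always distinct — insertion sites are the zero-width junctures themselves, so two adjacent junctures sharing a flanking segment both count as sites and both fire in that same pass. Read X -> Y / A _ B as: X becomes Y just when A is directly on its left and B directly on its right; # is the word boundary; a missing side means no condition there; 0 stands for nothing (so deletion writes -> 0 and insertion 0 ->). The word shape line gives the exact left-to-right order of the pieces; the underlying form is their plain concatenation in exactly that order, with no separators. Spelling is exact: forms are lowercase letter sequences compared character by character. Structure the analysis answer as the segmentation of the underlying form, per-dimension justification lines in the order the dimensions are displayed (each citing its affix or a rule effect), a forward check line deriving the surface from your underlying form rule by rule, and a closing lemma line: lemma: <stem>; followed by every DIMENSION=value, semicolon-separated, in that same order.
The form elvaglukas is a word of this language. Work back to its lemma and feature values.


underlying: el-vaglu-ks
ASPECT=lu - signalled by the affix el-
KEL=ib - signalled by the affix -ks
check: elvagluks -> elvaglukas -> elvaglukas
lemma: vaglu; ASPECT=lu; KEL=ib


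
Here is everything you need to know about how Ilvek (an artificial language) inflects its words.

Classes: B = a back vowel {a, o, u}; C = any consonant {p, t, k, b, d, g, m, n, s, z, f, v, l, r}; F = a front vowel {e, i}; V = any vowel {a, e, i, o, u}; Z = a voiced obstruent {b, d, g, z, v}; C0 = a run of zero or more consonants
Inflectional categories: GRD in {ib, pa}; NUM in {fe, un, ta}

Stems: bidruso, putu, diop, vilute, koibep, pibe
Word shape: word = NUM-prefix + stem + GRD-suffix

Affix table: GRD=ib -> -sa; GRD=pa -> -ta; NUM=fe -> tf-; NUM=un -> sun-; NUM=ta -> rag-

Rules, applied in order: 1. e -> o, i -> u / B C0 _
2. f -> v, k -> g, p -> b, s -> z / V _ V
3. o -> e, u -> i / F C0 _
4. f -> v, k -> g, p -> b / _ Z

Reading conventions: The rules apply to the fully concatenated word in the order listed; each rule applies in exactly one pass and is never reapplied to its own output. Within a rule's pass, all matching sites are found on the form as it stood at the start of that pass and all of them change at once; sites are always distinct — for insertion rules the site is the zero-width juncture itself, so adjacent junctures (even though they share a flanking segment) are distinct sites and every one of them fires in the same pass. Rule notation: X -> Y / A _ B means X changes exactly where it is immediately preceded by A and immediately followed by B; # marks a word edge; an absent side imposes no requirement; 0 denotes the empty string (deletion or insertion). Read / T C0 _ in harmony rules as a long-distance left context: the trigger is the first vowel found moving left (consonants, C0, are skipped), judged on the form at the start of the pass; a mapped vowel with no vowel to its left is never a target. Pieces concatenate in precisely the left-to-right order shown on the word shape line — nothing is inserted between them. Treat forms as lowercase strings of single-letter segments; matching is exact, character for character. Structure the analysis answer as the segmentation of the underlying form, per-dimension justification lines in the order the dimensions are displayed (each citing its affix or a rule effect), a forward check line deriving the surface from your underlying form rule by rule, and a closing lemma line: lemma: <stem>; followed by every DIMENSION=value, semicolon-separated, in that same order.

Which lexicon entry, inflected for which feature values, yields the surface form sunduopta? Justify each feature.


underlying: sun-diop-ta
GRD=pa - signalled by the affix -ta
NUM=un - signalled by the affix sun-
check: sundiopta -> sunduopta -> sunduopta -> sunduopta -> sunduopta
lemma: diop; GRD=pa; NUM=un


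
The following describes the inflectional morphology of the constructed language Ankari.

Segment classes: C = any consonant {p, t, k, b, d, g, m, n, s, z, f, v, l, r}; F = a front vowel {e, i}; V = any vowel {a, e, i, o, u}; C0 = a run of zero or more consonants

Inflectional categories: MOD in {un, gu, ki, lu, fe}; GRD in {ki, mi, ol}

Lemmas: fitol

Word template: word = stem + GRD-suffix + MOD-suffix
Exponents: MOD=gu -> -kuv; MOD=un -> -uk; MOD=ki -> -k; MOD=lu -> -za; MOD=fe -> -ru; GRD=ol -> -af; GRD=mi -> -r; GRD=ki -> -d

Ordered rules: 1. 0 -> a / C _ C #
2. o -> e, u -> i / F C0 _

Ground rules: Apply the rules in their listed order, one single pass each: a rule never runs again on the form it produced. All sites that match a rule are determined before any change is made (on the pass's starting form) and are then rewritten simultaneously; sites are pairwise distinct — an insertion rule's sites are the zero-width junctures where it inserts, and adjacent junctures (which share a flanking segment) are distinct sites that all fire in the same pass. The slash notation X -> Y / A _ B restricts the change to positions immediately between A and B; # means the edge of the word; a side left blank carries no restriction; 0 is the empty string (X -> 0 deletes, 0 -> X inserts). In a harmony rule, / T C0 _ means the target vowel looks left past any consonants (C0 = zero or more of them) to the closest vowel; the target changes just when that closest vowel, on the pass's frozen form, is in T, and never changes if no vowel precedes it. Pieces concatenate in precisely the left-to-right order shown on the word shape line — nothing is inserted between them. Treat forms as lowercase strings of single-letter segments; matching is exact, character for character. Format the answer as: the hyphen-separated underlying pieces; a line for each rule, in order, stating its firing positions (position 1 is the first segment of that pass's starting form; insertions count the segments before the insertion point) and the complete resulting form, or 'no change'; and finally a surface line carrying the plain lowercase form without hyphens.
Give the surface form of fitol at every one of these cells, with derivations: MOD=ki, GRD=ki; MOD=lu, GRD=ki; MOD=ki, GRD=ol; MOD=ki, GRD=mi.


cell MOD=ki, GRD=ki:
underlying: fitol-d-k
1. 0 -> a / C _ C #: inserts after position(s) 6: fitoldak
2. o -> e, u -> i / F C0 _: fires at position(s) 4: fiteldak
surface: fiteldak

cell MOD=lu, GRD=ki:
underlying: fitol-d-za
1. 0 -> a / C _ C #: no change
2. o -> e, u -> i / F C0 _: fires at position(s) 4: fiteldza
surface: fiteldza

cell MOD=ki, GRD=ol:
underlying: fitol-af-k
1. 0 -> a / C _ C #: inserts after position(s) 7: fitolafak
2. o -> e, u -> i / F C0 _: fires at position(s) 4: fitelafak
surface: fitelafak

cell MOD=ki, GRD=mi:
underlying: fitol-r-k
1. 0 -> a / C _ C #: inserts after position(s) 6: fitolrak
2. o -> e, u -> i / F C0 _: fires at position(s) 4: fitelrak
surface: fitelrak


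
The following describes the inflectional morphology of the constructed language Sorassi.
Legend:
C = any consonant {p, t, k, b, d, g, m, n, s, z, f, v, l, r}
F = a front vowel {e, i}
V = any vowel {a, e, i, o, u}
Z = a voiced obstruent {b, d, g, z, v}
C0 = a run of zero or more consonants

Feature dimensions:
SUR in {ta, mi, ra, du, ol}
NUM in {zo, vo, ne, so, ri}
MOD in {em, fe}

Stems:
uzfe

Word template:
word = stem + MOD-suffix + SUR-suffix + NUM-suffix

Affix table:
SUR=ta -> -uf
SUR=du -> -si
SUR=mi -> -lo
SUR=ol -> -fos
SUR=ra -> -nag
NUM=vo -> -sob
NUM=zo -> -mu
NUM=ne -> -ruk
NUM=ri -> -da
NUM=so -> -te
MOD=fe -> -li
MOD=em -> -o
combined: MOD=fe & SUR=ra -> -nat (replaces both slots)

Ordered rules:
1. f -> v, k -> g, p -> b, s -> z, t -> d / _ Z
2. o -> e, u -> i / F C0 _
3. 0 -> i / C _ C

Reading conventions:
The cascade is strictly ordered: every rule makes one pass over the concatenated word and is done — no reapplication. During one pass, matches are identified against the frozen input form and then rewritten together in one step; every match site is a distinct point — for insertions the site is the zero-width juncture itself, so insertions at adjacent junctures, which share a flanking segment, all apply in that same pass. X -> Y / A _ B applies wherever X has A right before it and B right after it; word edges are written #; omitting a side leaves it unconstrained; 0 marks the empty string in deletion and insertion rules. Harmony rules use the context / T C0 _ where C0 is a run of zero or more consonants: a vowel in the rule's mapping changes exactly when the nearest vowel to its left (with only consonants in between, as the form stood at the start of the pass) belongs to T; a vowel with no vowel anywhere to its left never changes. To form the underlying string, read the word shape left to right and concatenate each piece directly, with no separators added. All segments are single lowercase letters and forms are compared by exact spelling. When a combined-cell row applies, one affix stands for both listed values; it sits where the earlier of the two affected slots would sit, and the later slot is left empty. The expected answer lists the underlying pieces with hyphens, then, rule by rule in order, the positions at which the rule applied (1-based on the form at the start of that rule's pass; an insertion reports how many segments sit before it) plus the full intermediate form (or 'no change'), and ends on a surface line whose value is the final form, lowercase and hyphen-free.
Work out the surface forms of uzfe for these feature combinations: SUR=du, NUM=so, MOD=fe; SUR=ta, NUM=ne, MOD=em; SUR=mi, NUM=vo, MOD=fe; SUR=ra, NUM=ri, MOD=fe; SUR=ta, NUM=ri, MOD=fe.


cell SUR=du, NUM=so, MOD=fe:
underlying: uzfe-li-si-te
1. f -> v, k -> g, p -> b, s -> z, t -> d / _ Z: no change
2. o -> e, u -> i / F C0 _: no change
3. 0 -> i / C _ C: inserts after position(s) 2: uzifelisite
surface: uzifelisite

cell SUR=ta, NUM=ne, MOD=em:
underlying: uzfe-o-uf-ruk
1. f -> v, k -> g, p -> b, s -> z, t -> d / _ Z: no change
2. o -> e, u -> i / F C0 _: fires at position(s) 5: uzfeeufruk
3. 0 -> i / C _ C: inserts after position(s) 2, 7: uzifeeufiruk
surface: uzifeeufiruk

cell SUR=mi, NUM=vo, MOD=fe:
underlying: uzfe-li-lo-sob
1. f -> v, k -> g, p -> b, s -> z, t -> d / _ Z: no change
2. o -> e, u -> i / F C0 _: fires at position(s) 8: uzfelilesob
3. 0 -> i / C _ C: inserts after position(s) 2: uzifelilesob
surface: uzifelilesob

cell SUR=ra, NUM=ri, MOD=fe:
underlying: uzfe-nat-da
1. f -> v, k -> g, p -> b, s -> z, t -> d / _ Z: fires at position(s) 7: uzfenadda
2. o -> e, u -> i / F C0 _: no change
3. 0 -> i / C _ C: inserts after position(s) 2, 7: uzifenadida
surface: uzifenadida

cell SUR=ta, NUM=ri, MOD=fe:
underlying: uzfe-li-uf-da
1. f -> v, k -> g, p -> b, s -> z, t -> d / _ Z: fires at position(s) 8: uzfeliuvda
2. o -> e, u -> i / F C0 _: fires at position(s) 7: uzfeliivda
3. 0 -> i / C _ C: inserts after position(s) 2, 8: uzifeliivida
surface: uzifeliivida


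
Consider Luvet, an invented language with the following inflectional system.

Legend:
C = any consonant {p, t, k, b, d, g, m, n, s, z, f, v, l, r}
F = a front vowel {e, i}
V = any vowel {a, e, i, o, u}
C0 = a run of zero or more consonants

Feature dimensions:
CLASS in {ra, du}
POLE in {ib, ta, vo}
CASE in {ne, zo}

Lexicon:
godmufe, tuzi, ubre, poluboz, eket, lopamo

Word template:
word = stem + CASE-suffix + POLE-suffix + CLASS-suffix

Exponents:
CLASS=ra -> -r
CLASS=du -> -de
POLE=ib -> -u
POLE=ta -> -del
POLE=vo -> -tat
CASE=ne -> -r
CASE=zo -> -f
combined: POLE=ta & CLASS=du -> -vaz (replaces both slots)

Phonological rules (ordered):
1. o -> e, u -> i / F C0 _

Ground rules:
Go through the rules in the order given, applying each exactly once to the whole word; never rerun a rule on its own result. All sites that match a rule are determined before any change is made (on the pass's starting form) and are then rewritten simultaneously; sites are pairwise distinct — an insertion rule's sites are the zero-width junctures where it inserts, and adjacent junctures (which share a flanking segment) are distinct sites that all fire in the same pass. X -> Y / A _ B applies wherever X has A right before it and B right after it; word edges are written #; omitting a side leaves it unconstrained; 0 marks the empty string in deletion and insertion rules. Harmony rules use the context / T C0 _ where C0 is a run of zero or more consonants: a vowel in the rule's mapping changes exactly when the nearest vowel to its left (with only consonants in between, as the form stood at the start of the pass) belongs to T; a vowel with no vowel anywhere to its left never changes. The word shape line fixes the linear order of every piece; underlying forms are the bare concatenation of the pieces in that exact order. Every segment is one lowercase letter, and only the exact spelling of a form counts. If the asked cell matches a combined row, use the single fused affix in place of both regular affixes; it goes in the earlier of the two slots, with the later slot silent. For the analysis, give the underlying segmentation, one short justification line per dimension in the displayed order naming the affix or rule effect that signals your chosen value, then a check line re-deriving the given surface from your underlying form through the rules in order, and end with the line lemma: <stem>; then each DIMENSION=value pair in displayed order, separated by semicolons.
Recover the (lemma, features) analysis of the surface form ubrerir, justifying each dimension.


underlying: ubre-r-u-r
CLASS=ra - signalled by the affix -r
POLE=ib - signalled by the affix -u
CASE=ne - signalled by the affix -r
check: ubrerur -> ubrerir
lemma: ubre; CLASS=ra; POLE=ib; CASE=ne


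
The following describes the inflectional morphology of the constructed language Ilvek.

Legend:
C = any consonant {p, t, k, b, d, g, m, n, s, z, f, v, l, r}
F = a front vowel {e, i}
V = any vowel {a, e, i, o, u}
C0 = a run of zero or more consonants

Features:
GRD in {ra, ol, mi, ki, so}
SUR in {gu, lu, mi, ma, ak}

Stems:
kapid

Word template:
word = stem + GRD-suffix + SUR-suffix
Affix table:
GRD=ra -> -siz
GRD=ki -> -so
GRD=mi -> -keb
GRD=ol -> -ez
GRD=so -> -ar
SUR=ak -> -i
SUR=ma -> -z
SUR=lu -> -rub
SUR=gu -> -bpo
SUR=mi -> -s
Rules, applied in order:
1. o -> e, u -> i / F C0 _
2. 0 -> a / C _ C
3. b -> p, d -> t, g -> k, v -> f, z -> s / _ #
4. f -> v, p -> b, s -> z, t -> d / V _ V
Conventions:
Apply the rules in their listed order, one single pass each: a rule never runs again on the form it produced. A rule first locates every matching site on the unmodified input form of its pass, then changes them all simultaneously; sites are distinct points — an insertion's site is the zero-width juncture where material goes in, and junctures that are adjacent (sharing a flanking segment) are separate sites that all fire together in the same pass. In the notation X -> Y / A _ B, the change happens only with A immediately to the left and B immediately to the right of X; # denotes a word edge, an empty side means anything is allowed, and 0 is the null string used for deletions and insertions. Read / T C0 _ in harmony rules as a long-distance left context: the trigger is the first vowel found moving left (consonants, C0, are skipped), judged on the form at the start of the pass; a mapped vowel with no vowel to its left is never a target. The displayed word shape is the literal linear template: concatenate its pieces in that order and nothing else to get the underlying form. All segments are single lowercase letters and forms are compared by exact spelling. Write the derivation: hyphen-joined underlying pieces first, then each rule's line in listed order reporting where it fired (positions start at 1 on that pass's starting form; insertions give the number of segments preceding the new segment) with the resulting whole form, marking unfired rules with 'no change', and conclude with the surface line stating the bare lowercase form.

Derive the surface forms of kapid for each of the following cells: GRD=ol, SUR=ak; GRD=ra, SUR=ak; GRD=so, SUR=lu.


cell GRD=ol, SUR=ak:
underlying: kapid-ez-i
1. o -> e, u -> i / F C0 _: no change
2. 0 -> a / C _ C: no change
3. b -> p, d -> t, g -> k, v -> f, z -> s / _ #: no change
4. f -> v, p -> b, s -> z, t -> d / V _ V: fires at position(s) 3: kabidezi
surface: kabidezi

cell GRD=ra, SUR=ak:
underlying: kapid-siz-i
1. o -> e, u -> i / F C0 _: no change
2. 0 -> a / C _ C: inserts after position(s) 5: kapidasizi
3. b -> p, d -> t, g -> k, v -> f, z -> s / _ #: no change
4. f -> v, p -> b, s -> z, t -> d / V _ V: fires at position(s) 3, 7: kabidazizi
surface: kabidazizi

cell GRD=so, SUR=lu:
underlying: kapid-ar-rub
1. o -> e, u -> i / F C0 _: no change
2. 0 -> a / C _ C: inserts after position(s) 7: kapidararub
3. b -> p, d -> t, g -> k, v -> f, z -> s / _ #: fires at position(s) 11: kapidararup
4. f -> v, p -> b, s -> z, t -> d / V _ V: fires at position(s) 3: kabidararup
surface: kabidararup


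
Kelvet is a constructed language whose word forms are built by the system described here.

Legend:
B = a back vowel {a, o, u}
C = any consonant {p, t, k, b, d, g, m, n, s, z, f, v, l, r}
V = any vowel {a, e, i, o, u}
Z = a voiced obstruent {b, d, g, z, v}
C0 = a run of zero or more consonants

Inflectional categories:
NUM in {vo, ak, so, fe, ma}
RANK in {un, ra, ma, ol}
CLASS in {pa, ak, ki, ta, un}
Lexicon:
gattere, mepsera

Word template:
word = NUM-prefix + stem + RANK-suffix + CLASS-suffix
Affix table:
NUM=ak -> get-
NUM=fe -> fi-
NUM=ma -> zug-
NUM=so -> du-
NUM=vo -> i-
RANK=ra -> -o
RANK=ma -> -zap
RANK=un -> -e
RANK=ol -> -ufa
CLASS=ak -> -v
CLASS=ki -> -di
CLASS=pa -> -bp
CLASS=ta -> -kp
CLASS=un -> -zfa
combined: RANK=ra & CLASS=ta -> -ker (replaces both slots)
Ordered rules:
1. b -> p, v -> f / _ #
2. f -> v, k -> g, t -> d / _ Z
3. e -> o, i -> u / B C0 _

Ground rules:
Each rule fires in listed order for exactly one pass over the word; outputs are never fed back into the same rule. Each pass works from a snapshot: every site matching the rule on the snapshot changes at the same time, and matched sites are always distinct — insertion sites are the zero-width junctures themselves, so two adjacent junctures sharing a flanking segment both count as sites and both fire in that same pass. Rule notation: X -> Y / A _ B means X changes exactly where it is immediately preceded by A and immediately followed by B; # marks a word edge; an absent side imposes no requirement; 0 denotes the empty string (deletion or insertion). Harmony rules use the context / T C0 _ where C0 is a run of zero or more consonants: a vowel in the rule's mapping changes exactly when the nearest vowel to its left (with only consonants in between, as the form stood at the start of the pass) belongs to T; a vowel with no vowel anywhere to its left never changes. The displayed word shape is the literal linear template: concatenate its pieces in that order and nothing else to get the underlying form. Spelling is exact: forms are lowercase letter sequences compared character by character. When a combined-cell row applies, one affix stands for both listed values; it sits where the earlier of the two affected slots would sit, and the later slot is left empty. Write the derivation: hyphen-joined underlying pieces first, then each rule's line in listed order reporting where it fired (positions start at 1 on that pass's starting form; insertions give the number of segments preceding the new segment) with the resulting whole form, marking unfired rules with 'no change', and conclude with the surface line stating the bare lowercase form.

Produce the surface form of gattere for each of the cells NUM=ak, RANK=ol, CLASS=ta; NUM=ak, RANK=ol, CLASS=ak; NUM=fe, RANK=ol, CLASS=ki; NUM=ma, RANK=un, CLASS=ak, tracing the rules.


cell NUM=ak, RANK=ol, CLASS=ta:
underlying: get-gattere-ufa-kp
1. b -> p, v -> f / _ #: no change
2. f -> v, k -> g, t -> d / _ Z: fires at position(s) 3: gedgattereufakp
3. e -> o, i -> u / B C0 _: fires at position(s) 8: gedgattoreufakp
surface: gedgattoreufakp

cell NUM=ak, RANK=ol, CLASS=ak:
underlying: get-gattere-ufa-v
1. b -> p, v -> f / _ #: fires at position(s) 14: getgattereufaf
2. f -> v, k -> g, t -> d / _ Z: fires at position(s) 3: gedgattereufaf
3. e -> o, i -> u / B C0 _: fires at position(s) 8: gedgattoreufaf
surface: gedgattoreufaf

cell NUM=fe, RANK=ol, CLASS=ki:
underlying: fi-gattere-ufa-di
1. b -> p, v -> f / _ #: no change
2. f -> v, k -> g, t -> d / _ Z: no change
3. e -> o, i -> u / B C0 _: fires at position(s) 7, 14: figattoreufadu
surface: figattoreufadu

cell NUM=ma, RANK=un, CLASS=ak:
underlying: zug-gattere-e-v
1. b -> p, v -> f / _ #: fires at position(s) 12: zuggattereef
2. f -> v, k -> g, t -> d / _ Z: no change
3. e -> o, i -> u / B C0 _: fires at position(s) 8: zuggattoreef
surface: zuggattoreef


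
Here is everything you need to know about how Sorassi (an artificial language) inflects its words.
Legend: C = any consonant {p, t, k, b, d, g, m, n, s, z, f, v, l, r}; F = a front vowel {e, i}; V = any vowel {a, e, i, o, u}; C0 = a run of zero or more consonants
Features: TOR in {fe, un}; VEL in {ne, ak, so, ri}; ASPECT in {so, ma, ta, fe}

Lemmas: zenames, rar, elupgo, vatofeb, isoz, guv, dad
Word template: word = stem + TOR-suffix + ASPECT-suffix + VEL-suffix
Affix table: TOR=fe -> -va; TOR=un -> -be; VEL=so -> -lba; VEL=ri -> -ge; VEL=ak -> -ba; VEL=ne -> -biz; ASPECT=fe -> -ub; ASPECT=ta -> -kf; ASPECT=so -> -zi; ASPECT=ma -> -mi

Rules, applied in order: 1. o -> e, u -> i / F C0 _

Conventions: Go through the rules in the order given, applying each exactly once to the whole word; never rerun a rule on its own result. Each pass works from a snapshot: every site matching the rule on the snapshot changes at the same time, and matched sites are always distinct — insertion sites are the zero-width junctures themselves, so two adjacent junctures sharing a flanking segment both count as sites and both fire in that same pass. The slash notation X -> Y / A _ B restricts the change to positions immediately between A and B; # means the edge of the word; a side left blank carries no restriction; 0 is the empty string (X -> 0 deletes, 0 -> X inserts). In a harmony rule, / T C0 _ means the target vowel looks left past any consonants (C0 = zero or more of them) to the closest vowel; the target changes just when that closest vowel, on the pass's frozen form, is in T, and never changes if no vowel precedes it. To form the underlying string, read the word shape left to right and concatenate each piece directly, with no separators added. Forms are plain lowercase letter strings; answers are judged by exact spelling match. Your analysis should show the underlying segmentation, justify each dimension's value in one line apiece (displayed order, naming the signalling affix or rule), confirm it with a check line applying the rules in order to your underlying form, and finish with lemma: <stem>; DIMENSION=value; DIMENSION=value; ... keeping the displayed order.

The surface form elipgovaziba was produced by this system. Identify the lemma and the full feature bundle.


underlying: elupgo-va-zi-ba
TOR=fe - signalled by the affix -va
VEL=ak - signalled by the affix -ba
ASPECT=so - signalled by the affix -zi
check: elupgovaziba -> elipgovaziba
lemma: elupgo; TOR=fe; VEL=ak; ASPECT=so


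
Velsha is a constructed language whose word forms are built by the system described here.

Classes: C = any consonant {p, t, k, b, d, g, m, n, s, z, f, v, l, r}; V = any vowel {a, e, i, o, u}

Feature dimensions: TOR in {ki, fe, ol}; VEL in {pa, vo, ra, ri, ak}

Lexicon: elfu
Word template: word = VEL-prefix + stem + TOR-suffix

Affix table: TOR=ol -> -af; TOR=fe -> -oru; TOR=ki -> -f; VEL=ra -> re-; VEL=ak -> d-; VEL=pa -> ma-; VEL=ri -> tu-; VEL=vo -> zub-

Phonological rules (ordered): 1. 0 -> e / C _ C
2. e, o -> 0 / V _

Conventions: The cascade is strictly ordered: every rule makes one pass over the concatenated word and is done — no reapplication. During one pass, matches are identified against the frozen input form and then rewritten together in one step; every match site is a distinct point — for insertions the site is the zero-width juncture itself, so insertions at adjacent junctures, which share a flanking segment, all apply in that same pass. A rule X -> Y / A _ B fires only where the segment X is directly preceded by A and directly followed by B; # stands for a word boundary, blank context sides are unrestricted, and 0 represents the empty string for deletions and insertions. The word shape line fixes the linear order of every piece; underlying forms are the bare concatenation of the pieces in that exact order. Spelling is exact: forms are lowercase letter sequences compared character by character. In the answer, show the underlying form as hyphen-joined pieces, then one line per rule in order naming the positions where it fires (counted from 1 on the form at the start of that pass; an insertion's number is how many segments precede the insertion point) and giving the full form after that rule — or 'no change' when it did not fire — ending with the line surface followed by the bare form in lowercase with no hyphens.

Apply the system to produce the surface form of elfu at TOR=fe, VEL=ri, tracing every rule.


underlying: tu-elfu-oru
1. 0 -> e / C _ C: inserts after position(s) 4: tuelefuoru
2. e, o -> 0 / V _: fires at position(s) 3, 8: tulefuru
surface: tulefuru


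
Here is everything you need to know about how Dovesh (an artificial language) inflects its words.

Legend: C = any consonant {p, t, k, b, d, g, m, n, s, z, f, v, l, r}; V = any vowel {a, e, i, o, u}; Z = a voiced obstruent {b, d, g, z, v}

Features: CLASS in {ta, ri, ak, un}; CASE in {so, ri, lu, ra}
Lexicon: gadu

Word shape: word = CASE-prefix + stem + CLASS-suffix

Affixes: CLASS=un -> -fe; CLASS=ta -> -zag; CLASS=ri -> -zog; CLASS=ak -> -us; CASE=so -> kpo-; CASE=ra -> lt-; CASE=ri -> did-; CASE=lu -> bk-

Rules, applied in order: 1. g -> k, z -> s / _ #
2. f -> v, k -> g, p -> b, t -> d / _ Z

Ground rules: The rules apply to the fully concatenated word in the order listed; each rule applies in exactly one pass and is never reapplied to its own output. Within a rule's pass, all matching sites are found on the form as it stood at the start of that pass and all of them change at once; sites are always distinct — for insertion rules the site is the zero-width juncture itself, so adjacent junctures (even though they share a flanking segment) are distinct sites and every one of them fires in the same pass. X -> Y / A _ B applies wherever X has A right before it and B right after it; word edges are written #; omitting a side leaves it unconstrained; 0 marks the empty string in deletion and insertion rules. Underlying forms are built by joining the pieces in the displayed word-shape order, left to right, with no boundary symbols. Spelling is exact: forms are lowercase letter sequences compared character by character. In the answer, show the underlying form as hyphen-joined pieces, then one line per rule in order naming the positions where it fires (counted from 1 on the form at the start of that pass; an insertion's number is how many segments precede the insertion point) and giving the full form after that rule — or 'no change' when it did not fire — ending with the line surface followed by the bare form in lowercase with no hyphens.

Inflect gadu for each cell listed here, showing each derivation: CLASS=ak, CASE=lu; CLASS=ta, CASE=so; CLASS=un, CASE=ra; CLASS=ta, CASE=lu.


cell CLASS=ak, CASE=lu:
underlying: bk-gadu-us
1. g -> k, z -> s / _ #: no change
2. f -> v, k -> g, p -> b, t -> d / _ Z: fires at position(s) 2: bggaduus
surface: bggaduus

cell CLASS=ta, CASE=so:
underlying: kpo-gadu-zag
1. g -> k, z -> s / _ #: fires at position(s) 10: kpogaduzak
2. f -> v, k -> g, p -> b, t -> d / _ Z: no change
surface: kpogaduzak

cell CLASS=un, CASE=ra:
underlying: lt-gadu-fe
1. g -> k, z -> s / _ #: no change
2. f -> v, k -> g, p -> b, t -> d / _ Z: fires at position(s) 2: ldgadufe
surface: ldgadufe

cell CLASS=ta, CASE=lu:
underlying: bk-gadu-zag
1. g -> k, z -> s / _ #: fires at position(s) 9: bkgaduzak
2. f -> v, k -> g, p -> b, t -> d / _ Z: fires at position(s) 2: bggaduzak
surface: bggaduzak


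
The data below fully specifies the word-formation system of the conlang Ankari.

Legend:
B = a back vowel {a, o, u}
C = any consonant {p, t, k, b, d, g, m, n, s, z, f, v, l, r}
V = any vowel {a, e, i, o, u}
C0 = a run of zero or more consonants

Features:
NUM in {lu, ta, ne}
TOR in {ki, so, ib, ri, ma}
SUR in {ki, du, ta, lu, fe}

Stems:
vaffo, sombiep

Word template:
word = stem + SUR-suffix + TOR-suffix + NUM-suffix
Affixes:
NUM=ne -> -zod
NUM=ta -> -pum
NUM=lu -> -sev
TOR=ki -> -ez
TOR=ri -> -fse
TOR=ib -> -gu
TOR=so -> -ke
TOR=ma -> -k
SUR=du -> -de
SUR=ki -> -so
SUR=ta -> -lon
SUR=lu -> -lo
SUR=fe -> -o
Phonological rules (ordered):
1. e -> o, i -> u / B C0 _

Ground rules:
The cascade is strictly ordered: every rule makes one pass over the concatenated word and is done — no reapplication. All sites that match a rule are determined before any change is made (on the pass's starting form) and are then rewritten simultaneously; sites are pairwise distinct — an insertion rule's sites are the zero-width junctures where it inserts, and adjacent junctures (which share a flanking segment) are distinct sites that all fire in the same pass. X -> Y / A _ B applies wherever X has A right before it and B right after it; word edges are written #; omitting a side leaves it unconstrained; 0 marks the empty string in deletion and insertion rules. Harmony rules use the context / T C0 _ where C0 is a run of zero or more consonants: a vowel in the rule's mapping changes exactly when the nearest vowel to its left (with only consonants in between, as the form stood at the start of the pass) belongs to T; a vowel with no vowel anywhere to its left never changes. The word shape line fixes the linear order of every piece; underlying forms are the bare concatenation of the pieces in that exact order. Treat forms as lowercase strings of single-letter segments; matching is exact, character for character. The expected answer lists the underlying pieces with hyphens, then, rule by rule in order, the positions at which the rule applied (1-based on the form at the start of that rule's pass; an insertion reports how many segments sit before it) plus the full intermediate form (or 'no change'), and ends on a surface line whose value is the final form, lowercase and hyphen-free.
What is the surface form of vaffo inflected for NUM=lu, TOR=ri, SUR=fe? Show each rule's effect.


underlying: vaffo-o-fse-sev
1. e -> o, i -> u / B C0 _: fires at position(s) 9: vaffoofsosev
surface: vaffoofsosev


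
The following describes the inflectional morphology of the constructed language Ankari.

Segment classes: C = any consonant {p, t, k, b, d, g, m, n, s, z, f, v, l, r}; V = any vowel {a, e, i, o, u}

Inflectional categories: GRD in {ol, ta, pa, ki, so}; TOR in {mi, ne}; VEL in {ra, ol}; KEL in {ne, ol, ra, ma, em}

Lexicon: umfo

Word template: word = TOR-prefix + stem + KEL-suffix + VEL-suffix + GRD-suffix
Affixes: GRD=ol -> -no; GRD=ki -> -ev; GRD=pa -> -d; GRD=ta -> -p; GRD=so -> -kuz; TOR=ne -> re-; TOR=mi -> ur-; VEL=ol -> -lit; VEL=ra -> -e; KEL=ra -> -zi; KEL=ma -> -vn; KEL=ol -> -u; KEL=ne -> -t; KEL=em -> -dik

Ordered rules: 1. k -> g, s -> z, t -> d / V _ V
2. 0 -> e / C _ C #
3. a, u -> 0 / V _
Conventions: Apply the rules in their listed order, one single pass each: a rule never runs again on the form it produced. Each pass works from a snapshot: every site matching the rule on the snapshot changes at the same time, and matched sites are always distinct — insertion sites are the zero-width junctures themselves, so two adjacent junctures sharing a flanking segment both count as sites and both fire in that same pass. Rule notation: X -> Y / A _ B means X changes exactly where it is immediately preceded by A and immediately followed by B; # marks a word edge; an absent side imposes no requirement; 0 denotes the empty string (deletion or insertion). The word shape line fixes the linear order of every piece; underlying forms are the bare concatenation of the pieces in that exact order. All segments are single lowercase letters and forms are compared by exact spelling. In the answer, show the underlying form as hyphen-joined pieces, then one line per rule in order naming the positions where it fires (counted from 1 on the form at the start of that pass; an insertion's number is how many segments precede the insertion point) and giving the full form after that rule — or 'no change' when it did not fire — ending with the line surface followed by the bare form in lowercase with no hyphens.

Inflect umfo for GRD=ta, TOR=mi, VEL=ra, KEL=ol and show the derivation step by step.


underlying: ur-umfo-u-e-p
1. k -> g, s -> z, t -> d / V _ V: no change
2. 0 -> e / C _ C #: no change
3. a, u -> 0 / V _: fires at position(s) 7: urumfoep
surface: urumfoep


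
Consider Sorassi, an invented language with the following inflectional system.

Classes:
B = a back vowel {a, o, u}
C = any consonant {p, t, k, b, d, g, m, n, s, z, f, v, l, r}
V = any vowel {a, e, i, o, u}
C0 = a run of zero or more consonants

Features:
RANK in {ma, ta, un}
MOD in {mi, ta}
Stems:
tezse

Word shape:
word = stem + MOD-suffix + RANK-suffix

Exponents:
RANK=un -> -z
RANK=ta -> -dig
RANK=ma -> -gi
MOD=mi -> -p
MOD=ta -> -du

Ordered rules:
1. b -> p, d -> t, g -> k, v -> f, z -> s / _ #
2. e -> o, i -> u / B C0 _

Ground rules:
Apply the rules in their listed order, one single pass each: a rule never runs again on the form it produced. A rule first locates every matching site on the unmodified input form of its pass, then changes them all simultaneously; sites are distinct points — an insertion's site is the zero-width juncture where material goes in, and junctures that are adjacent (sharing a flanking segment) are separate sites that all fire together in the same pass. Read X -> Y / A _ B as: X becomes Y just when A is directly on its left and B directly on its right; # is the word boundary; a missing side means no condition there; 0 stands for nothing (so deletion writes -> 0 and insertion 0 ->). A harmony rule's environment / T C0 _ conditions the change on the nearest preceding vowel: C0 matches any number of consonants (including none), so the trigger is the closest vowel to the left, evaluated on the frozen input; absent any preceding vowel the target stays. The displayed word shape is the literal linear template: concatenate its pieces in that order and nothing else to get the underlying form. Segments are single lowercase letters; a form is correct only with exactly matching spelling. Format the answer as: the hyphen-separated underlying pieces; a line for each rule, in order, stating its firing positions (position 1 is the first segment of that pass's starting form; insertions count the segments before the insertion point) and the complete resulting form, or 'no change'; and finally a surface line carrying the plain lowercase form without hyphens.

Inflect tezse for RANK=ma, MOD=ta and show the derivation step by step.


underlying: tezse-du-gi
1. b -> p, d -> t, g -> k, v -> f, z -> s / _ #: no change
2. e -> o, i -> u / B C0 _: fires at position(s) 9: tezsedugu
surface: tezsedugu


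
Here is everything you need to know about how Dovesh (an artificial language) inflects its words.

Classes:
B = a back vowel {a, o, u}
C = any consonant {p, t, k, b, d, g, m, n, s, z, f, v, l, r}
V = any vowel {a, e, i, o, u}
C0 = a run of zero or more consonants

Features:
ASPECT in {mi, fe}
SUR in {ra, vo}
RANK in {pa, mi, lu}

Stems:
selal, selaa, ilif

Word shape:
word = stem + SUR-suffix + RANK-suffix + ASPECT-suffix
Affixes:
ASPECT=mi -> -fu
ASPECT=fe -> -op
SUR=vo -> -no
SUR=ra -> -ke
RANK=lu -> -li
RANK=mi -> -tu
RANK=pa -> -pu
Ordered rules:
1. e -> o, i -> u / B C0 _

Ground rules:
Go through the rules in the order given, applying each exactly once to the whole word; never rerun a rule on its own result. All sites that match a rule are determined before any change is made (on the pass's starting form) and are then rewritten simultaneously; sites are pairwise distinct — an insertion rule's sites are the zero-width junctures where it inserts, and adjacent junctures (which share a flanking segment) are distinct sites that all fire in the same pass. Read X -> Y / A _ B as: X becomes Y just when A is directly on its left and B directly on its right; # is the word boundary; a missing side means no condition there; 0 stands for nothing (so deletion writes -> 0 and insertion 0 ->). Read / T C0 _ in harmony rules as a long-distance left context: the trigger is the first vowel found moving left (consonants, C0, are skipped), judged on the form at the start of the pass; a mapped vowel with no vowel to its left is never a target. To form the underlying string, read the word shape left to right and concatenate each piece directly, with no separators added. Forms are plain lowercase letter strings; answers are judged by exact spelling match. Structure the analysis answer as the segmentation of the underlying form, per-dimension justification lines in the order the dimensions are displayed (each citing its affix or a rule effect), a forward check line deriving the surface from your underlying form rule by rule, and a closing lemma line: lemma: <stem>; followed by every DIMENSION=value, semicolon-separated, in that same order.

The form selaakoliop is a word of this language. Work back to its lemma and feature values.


underlying: selaa-ke-li-op
ASPECT=fe - signalled by the affix -op
SUR=ra - signalled by the affix -ke
RANK=lu - signalled by the affix -li
check: selaakeliop -> selaakoliop
lemma: selaa; ASPECT=fe; SUR=ra; RANK=lu


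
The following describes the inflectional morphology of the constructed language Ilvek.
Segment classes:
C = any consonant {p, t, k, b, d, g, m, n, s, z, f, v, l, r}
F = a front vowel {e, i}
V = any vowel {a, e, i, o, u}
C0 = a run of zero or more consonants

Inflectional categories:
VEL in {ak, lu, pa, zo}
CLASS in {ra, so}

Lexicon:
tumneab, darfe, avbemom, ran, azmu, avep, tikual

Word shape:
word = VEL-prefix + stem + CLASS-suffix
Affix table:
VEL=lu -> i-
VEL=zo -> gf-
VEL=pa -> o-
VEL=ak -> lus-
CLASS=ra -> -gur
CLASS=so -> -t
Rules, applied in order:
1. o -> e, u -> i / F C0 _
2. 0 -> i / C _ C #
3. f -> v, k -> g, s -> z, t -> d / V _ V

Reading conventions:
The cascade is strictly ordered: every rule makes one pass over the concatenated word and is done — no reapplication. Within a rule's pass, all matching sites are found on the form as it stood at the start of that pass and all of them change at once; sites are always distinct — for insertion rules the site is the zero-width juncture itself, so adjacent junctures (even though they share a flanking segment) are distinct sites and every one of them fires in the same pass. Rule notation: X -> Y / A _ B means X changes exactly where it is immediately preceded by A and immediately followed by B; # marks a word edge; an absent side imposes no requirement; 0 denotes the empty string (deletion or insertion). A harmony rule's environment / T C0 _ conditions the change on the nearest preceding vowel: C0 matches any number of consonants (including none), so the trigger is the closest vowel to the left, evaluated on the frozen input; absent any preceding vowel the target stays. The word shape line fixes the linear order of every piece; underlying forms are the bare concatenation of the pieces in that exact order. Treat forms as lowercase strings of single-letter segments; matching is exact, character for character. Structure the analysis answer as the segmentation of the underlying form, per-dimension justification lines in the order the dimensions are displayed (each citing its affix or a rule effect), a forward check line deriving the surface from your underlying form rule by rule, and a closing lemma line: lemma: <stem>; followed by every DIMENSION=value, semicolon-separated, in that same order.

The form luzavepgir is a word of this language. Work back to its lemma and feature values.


underlying: lus-avep-gur
VEL=ak - signalled by the affix lus-
CLASS=ra - signalled by the affix -gur
check: lusavepgur -> lusavepgir -> lusavepgir -> luzavepgir
lemma: avep; VEL=ak; CLASS=ra
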